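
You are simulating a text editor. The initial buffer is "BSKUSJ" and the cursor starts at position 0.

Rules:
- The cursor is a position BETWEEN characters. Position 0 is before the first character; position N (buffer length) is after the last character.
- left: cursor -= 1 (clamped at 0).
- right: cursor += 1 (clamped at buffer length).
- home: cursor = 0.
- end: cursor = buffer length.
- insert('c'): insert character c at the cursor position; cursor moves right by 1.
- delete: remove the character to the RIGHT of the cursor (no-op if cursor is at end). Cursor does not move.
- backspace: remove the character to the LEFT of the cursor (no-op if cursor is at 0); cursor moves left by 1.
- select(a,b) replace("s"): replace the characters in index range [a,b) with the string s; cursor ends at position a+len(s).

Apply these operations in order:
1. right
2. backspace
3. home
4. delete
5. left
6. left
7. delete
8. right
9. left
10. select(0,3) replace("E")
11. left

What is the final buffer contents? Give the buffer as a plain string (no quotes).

Answer: E

Derivation:
After op 1 (right): buf='BSKUSJ' cursor=1
After op 2 (backspace): buf='SKUSJ' cursor=0
After op 3 (home): buf='SKUSJ' cursor=0
After op 4 (delete): buf='KUSJ' cursor=0
After op 5 (left): buf='KUSJ' cursor=0
After op 6 (left): buf='KUSJ' cursor=0
After op 7 (delete): buf='USJ' cursor=0
After op 8 (right): buf='USJ' cursor=1
After op 9 (left): buf='USJ' cursor=0
After op 10 (select(0,3) replace("E")): buf='E' cursor=1
After op 11 (left): buf='E' cursor=0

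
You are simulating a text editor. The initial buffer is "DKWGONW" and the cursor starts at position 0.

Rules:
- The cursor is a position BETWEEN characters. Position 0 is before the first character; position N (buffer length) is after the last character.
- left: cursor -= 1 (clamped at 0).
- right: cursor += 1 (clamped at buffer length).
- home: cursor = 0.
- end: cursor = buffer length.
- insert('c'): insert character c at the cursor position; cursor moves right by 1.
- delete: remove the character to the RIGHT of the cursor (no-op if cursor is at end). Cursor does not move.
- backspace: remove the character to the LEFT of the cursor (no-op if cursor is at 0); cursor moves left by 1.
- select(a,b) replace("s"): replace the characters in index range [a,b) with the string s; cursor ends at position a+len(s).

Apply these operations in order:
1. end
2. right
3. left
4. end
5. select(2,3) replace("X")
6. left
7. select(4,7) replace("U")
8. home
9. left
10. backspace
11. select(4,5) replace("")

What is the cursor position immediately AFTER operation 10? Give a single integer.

After op 1 (end): buf='DKWGONW' cursor=7
After op 2 (right): buf='DKWGONW' cursor=7
After op 3 (left): buf='DKWGONW' cursor=6
After op 4 (end): buf='DKWGONW' cursor=7
After op 5 (select(2,3) replace("X")): buf='DKXGONW' cursor=3
After op 6 (left): buf='DKXGONW' cursor=2
After op 7 (select(4,7) replace("U")): buf='DKXGU' cursor=5
After op 8 (home): buf='DKXGU' cursor=0
After op 9 (left): buf='DKXGU' cursor=0
After op 10 (backspace): buf='DKXGU' cursor=0

Answer: 0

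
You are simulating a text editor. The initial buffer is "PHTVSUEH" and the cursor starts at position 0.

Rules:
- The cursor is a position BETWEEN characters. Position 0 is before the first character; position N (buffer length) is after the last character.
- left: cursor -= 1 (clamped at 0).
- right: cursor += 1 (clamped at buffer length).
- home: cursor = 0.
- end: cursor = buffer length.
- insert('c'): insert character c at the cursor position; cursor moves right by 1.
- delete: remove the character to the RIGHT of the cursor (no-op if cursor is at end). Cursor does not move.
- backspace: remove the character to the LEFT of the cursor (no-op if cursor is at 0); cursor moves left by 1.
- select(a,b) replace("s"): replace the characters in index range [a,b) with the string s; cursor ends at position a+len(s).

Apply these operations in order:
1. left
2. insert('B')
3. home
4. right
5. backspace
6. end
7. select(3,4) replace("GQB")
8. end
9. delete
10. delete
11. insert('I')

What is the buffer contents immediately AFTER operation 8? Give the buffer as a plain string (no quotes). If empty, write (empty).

Answer: PHTGQBSUEH

Derivation:
After op 1 (left): buf='PHTVSUEH' cursor=0
After op 2 (insert('B')): buf='BPHTVSUEH' cursor=1
After op 3 (home): buf='BPHTVSUEH' cursor=0
After op 4 (right): buf='BPHTVSUEH' cursor=1
After op 5 (backspace): buf='PHTVSUEH' cursor=0
After op 6 (end): buf='PHTVSUEH' cursor=8
After op 7 (select(3,4) replace("GQB")): buf='PHTGQBSUEH' cursor=6
After op 8 (end): buf='PHTGQBSUEH' cursor=10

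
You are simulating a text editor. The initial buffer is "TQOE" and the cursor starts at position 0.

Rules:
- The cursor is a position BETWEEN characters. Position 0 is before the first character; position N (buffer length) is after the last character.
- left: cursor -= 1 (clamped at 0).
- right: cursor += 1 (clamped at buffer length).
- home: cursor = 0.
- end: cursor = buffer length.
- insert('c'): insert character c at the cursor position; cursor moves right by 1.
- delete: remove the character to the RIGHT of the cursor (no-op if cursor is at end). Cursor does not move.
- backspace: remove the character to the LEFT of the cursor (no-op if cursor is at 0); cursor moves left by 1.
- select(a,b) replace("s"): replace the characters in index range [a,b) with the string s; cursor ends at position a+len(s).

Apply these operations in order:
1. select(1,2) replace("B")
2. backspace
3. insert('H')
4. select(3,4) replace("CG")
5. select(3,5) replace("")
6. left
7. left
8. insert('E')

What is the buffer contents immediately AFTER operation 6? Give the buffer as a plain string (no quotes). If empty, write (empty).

After op 1 (select(1,2) replace("B")): buf='TBOE' cursor=2
After op 2 (backspace): buf='TOE' cursor=1
After op 3 (insert('H')): buf='THOE' cursor=2
After op 4 (select(3,4) replace("CG")): buf='THOCG' cursor=5
After op 5 (select(3,5) replace("")): buf='THO' cursor=3
After op 6 (left): buf='THO' cursor=2

Answer: THO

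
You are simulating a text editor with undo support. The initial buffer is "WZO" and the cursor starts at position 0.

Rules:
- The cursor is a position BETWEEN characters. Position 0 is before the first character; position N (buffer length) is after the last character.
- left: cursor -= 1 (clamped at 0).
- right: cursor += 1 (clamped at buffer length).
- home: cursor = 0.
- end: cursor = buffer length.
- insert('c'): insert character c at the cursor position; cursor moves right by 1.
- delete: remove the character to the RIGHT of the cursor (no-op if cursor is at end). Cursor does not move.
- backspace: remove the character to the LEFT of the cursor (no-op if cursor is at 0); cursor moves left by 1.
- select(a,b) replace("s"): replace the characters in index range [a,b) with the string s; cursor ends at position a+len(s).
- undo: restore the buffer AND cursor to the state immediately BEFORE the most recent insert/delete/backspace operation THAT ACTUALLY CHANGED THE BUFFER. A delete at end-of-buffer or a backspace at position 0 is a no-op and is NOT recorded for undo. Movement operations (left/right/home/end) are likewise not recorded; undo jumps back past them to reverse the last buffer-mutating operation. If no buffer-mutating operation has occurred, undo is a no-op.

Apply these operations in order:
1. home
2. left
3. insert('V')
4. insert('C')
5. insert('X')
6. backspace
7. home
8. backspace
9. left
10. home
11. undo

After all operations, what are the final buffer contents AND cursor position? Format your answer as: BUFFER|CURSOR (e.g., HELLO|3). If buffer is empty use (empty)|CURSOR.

Answer: VCXWZO|3

Derivation:
After op 1 (home): buf='WZO' cursor=0
After op 2 (left): buf='WZO' cursor=0
After op 3 (insert('V')): buf='VWZO' cursor=1
After op 4 (insert('C')): buf='VCWZO' cursor=2
After op 5 (insert('X')): buf='VCXWZO' cursor=3
After op 6 (backspace): buf='VCWZO' cursor=2
After op 7 (home): buf='VCWZO' cursor=0
After op 8 (backspace): buf='VCWZO' cursor=0
After op 9 (left): buf='VCWZO' cursor=0
After op 10 (home): buf='VCWZO' cursor=0
After op 11 (undo): buf='VCXWZO' cursor=3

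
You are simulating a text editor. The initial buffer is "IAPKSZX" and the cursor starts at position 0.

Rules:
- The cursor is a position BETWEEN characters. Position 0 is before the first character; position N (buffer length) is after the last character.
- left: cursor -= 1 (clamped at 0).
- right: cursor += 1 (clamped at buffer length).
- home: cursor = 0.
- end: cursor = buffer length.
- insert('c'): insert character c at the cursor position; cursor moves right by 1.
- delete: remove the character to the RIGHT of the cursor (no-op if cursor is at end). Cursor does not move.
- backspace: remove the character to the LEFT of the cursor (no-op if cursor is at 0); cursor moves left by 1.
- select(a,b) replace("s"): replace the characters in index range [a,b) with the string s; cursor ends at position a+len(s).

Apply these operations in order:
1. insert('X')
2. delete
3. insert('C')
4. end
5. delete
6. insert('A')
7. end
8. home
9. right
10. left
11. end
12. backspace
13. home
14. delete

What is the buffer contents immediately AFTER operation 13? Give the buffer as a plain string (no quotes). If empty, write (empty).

After op 1 (insert('X')): buf='XIAPKSZX' cursor=1
After op 2 (delete): buf='XAPKSZX' cursor=1
After op 3 (insert('C')): buf='XCAPKSZX' cursor=2
After op 4 (end): buf='XCAPKSZX' cursor=8
After op 5 (delete): buf='XCAPKSZX' cursor=8
After op 6 (insert('A')): buf='XCAPKSZXA' cursor=9
After op 7 (end): buf='XCAPKSZXA' cursor=9
After op 8 (home): buf='XCAPKSZXA' cursor=0
After op 9 (right): buf='XCAPKSZXA' cursor=1
After op 10 (left): buf='XCAPKSZXA' cursor=0
After op 11 (end): buf='XCAPKSZXA' cursor=9
After op 12 (backspace): buf='XCAPKSZX' cursor=8
After op 13 (home): buf='XCAPKSZX' cursor=0

Answer: XCAPKSZX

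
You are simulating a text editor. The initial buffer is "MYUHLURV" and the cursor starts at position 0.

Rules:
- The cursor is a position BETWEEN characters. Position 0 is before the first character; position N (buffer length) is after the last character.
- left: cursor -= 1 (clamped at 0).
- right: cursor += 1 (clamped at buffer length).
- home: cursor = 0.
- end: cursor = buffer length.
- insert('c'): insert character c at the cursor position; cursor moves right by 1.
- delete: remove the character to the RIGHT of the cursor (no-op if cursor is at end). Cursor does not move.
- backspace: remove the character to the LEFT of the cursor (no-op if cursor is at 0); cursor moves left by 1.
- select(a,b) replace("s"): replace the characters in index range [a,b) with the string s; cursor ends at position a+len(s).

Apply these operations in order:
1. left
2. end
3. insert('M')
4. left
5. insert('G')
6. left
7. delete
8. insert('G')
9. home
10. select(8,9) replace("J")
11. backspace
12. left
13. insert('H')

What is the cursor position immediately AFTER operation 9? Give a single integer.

Answer: 0

Derivation:
After op 1 (left): buf='MYUHLURV' cursor=0
After op 2 (end): buf='MYUHLURV' cursor=8
After op 3 (insert('M')): buf='MYUHLURVM' cursor=9
After op 4 (left): buf='MYUHLURVM' cursor=8
After op 5 (insert('G')): buf='MYUHLURVGM' cursor=9
After op 6 (left): buf='MYUHLURVGM' cursor=8
After op 7 (delete): buf='MYUHLURVM' cursor=8
After op 8 (insert('G')): buf='MYUHLURVGM' cursor=9
After op 9 (home): buf='MYUHLURVGM' cursor=0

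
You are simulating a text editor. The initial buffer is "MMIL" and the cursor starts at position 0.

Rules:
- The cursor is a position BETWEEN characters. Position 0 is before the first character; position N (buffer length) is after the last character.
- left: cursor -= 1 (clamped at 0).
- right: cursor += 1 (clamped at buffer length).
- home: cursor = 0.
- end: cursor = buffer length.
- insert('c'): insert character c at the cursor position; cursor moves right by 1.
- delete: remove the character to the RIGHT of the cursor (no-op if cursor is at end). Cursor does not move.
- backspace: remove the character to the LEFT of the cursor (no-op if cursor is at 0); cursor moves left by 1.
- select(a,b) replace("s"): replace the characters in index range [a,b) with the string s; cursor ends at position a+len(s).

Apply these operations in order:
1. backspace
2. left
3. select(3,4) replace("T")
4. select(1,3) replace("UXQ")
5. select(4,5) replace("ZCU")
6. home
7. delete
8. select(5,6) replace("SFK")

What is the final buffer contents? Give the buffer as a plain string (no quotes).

After op 1 (backspace): buf='MMIL' cursor=0
After op 2 (left): buf='MMIL' cursor=0
After op 3 (select(3,4) replace("T")): buf='MMIT' cursor=4
After op 4 (select(1,3) replace("UXQ")): buf='MUXQT' cursor=4
After op 5 (select(4,5) replace("ZCU")): buf='MUXQZCU' cursor=7
After op 6 (home): buf='MUXQZCU' cursor=0
After op 7 (delete): buf='UXQZCU' cursor=0
After op 8 (select(5,6) replace("SFK")): buf='UXQZCSFK' cursor=8

Answer: UXQZCSFK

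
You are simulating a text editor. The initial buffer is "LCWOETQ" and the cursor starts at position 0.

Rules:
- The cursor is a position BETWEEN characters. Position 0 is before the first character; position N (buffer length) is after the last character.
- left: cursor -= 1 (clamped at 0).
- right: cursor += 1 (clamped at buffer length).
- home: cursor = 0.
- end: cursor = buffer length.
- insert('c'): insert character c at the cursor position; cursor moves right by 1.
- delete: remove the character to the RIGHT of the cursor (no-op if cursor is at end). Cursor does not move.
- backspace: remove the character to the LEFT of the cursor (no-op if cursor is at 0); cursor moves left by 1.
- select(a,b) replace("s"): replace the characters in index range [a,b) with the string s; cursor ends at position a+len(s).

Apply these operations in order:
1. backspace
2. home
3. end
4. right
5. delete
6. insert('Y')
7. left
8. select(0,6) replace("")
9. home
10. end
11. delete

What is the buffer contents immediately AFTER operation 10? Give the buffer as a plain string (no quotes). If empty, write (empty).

After op 1 (backspace): buf='LCWOETQ' cursor=0
After op 2 (home): buf='LCWOETQ' cursor=0
After op 3 (end): buf='LCWOETQ' cursor=7
After op 4 (right): buf='LCWOETQ' cursor=7
After op 5 (delete): buf='LCWOETQ' cursor=7
After op 6 (insert('Y')): buf='LCWOETQY' cursor=8
After op 7 (left): buf='LCWOETQY' cursor=7
After op 8 (select(0,6) replace("")): buf='QY' cursor=0
After op 9 (home): buf='QY' cursor=0
After op 10 (end): buf='QY' cursor=2

Answer: QY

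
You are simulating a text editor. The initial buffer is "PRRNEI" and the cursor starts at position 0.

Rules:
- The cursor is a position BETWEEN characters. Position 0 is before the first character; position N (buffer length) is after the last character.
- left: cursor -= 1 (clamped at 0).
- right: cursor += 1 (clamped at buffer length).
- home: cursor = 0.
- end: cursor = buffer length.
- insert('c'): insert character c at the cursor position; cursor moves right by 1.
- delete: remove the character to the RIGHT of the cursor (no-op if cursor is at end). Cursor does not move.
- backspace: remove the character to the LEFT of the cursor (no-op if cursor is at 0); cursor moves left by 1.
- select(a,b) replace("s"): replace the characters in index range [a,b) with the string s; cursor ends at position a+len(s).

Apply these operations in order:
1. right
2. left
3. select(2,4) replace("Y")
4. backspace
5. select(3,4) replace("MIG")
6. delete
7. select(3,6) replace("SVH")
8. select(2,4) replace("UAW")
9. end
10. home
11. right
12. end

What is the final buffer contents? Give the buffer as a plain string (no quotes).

After op 1 (right): buf='PRRNEI' cursor=1
After op 2 (left): buf='PRRNEI' cursor=0
After op 3 (select(2,4) replace("Y")): buf='PRYEI' cursor=3
After op 4 (backspace): buf='PREI' cursor=2
After op 5 (select(3,4) replace("MIG")): buf='PREMIG' cursor=6
After op 6 (delete): buf='PREMIG' cursor=6
After op 7 (select(3,6) replace("SVH")): buf='PRESVH' cursor=6
After op 8 (select(2,4) replace("UAW")): buf='PRUAWVH' cursor=5
After op 9 (end): buf='PRUAWVH' cursor=7
After op 10 (home): buf='PRUAWVH' cursor=0
After op 11 (right): buf='PRUAWVH' cursor=1
After op 12 (end): buf='PRUAWVH' cursor=7

Answer: PRUAWVH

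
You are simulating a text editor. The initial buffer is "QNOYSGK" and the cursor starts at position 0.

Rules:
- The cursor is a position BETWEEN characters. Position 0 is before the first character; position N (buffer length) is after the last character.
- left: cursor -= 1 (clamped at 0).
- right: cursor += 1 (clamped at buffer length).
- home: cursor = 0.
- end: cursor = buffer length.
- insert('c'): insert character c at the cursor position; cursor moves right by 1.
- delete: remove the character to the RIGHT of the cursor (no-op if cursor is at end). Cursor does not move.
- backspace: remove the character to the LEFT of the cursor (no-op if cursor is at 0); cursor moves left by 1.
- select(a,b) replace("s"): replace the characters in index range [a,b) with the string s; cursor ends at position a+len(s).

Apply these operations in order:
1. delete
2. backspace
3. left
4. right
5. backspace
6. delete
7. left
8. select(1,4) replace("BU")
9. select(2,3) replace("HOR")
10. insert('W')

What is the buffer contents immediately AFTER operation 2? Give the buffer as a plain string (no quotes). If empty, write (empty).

After op 1 (delete): buf='NOYSGK' cursor=0
After op 2 (backspace): buf='NOYSGK' cursor=0

Answer: NOYSGK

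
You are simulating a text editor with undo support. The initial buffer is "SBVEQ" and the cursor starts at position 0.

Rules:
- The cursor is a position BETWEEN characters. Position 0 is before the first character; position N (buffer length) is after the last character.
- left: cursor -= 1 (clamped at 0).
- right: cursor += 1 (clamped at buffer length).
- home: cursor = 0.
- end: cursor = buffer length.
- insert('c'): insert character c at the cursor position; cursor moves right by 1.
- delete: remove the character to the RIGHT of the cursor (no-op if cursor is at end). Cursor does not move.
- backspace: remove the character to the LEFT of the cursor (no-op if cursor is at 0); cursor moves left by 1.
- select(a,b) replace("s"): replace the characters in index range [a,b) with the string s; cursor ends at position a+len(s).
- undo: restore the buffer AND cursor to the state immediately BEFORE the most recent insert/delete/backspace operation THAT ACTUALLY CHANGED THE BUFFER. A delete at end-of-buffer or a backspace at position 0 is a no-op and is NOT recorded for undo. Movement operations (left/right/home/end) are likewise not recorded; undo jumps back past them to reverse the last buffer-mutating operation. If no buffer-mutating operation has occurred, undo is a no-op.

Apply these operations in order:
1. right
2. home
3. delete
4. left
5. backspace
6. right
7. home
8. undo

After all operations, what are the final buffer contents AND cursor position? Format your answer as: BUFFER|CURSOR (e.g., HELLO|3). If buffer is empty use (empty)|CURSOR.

Answer: SBVEQ|0

Derivation:
After op 1 (right): buf='SBVEQ' cursor=1
After op 2 (home): buf='SBVEQ' cursor=0
After op 3 (delete): buf='BVEQ' cursor=0
After op 4 (left): buf='BVEQ' cursor=0
After op 5 (backspace): buf='BVEQ' cursor=0
After op 6 (right): buf='BVEQ' cursor=1
After op 7 (home): buf='BVEQ' cursor=0
After op 8 (undo): buf='SBVEQ' cursor=0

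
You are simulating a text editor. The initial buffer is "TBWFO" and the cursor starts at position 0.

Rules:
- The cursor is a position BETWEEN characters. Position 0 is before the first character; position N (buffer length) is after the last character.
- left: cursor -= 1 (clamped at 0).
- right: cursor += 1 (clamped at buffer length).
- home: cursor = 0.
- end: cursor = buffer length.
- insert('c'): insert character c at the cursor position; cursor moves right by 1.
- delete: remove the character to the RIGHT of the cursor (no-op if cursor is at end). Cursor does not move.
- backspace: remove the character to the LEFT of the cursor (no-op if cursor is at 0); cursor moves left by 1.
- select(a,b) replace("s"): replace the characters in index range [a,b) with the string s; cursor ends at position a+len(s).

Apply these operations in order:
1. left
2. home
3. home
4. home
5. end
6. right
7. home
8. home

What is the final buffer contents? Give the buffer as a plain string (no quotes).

Answer: TBWFO

Derivation:
After op 1 (left): buf='TBWFO' cursor=0
After op 2 (home): buf='TBWFO' cursor=0
After op 3 (home): buf='TBWFO' cursor=0
After op 4 (home): buf='TBWFO' cursor=0
After op 5 (end): buf='TBWFO' cursor=5
After op 6 (right): buf='TBWFO' cursor=5
After op 7 (home): buf='TBWFO' cursor=0
After op 8 (home): buf='TBWFO' cursor=0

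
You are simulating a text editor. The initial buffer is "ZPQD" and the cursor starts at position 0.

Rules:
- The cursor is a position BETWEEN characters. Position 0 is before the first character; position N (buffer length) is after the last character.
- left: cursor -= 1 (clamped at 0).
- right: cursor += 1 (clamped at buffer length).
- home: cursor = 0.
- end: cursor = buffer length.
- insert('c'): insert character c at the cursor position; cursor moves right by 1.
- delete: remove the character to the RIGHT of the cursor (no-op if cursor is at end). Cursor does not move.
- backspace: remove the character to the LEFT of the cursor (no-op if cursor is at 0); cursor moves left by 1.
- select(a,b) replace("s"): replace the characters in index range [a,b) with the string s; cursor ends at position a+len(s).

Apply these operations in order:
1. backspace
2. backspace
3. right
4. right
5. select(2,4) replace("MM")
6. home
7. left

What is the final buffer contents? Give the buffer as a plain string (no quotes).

Answer: ZPMM

Derivation:
After op 1 (backspace): buf='ZPQD' cursor=0
After op 2 (backspace): buf='ZPQD' cursor=0
After op 3 (right): buf='ZPQD' cursor=1
After op 4 (right): buf='ZPQD' cursor=2
After op 5 (select(2,4) replace("MM")): buf='ZPMM' cursor=4
After op 6 (home): buf='ZPMM' cursor=0
After op 7 (left): buf='ZPMM' cursor=0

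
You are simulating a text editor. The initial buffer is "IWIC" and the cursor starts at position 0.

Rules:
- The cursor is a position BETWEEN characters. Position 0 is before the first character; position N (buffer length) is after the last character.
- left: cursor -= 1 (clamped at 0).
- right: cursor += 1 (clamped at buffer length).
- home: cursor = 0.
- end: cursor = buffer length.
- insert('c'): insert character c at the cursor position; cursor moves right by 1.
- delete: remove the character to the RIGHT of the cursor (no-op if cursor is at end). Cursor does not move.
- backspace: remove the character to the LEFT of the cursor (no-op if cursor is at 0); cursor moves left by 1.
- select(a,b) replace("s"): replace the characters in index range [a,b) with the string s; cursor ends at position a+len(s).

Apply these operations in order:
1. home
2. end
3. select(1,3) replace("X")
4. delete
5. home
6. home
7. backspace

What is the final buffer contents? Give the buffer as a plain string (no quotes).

After op 1 (home): buf='IWIC' cursor=0
After op 2 (end): buf='IWIC' cursor=4
After op 3 (select(1,3) replace("X")): buf='IXC' cursor=2
After op 4 (delete): buf='IX' cursor=2
After op 5 (home): buf='IX' cursor=0
After op 6 (home): buf='IX' cursor=0
After op 7 (backspace): buf='IX' cursor=0

Answer: IX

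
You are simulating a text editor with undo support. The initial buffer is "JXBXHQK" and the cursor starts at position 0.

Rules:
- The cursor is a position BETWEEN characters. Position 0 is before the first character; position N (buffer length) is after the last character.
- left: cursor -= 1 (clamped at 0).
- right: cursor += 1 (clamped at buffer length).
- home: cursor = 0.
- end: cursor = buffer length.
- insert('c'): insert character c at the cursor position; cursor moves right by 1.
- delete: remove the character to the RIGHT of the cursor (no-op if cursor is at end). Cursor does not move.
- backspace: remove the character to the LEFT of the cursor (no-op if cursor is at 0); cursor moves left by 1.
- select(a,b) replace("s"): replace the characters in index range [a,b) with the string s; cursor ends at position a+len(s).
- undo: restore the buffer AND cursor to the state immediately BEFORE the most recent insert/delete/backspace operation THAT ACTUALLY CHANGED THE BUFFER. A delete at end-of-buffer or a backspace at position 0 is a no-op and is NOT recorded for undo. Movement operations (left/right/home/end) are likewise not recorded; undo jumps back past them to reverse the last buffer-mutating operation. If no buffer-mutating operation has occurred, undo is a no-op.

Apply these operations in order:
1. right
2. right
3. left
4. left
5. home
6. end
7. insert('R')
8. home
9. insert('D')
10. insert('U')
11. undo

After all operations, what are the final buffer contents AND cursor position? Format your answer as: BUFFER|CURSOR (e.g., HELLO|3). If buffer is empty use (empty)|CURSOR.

Answer: DJXBXHQKR|1

Derivation:
After op 1 (right): buf='JXBXHQK' cursor=1
After op 2 (right): buf='JXBXHQK' cursor=2
After op 3 (left): buf='JXBXHQK' cursor=1
After op 4 (left): buf='JXBXHQK' cursor=0
After op 5 (home): buf='JXBXHQK' cursor=0
After op 6 (end): buf='JXBXHQK' cursor=7
After op 7 (insert('R')): buf='JXBXHQKR' cursor=8
After op 8 (home): buf='JXBXHQKR' cursor=0
After op 9 (insert('D')): buf='DJXBXHQKR' cursor=1
After op 10 (insert('U')): buf='DUJXBXHQKR' cursor=2
After op 11 (undo): buf='DJXBXHQKR' cursor=1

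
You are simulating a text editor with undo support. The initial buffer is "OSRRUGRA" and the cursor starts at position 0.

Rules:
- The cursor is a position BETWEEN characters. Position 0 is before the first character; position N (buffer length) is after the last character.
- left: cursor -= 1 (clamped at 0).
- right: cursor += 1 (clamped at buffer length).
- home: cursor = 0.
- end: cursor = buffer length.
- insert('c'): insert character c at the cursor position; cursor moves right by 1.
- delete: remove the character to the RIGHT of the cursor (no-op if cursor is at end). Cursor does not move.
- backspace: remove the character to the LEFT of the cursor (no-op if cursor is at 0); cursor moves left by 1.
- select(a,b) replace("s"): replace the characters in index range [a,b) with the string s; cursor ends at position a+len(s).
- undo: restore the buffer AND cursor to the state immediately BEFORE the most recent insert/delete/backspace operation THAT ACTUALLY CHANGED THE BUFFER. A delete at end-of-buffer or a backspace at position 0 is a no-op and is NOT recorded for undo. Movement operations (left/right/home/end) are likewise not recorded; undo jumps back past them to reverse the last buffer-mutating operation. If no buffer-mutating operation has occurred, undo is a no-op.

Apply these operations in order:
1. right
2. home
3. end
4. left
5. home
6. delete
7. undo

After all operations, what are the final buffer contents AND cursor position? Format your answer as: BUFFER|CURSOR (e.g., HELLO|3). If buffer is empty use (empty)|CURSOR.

Answer: OSRRUGRA|0

Derivation:
After op 1 (right): buf='OSRRUGRA' cursor=1
After op 2 (home): buf='OSRRUGRA' cursor=0
After op 3 (end): buf='OSRRUGRA' cursor=8
After op 4 (left): buf='OSRRUGRA' cursor=7
After op 5 (home): buf='OSRRUGRA' cursor=0
After op 6 (delete): buf='SRRUGRA' cursor=0
After op 7 (undo): buf='OSRRUGRA' cursor=0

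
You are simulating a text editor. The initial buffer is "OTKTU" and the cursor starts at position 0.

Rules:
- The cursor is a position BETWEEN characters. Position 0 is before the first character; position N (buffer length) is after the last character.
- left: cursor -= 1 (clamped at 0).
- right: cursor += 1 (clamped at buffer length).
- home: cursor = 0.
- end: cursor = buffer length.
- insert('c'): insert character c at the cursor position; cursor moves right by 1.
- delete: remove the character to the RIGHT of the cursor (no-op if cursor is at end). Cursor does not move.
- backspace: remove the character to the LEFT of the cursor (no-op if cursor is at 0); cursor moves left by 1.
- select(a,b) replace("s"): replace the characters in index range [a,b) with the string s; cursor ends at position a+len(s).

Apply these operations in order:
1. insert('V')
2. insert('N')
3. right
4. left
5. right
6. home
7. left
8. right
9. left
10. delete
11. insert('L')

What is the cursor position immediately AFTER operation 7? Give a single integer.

Answer: 0

Derivation:
After op 1 (insert('V')): buf='VOTKTU' cursor=1
After op 2 (insert('N')): buf='VNOTKTU' cursor=2
After op 3 (right): buf='VNOTKTU' cursor=3
After op 4 (left): buf='VNOTKTU' cursor=2
After op 5 (right): buf='VNOTKTU' cursor=3
After op 6 (home): buf='VNOTKTU' cursor=0
After op 7 (left): buf='VNOTKTU' cursor=0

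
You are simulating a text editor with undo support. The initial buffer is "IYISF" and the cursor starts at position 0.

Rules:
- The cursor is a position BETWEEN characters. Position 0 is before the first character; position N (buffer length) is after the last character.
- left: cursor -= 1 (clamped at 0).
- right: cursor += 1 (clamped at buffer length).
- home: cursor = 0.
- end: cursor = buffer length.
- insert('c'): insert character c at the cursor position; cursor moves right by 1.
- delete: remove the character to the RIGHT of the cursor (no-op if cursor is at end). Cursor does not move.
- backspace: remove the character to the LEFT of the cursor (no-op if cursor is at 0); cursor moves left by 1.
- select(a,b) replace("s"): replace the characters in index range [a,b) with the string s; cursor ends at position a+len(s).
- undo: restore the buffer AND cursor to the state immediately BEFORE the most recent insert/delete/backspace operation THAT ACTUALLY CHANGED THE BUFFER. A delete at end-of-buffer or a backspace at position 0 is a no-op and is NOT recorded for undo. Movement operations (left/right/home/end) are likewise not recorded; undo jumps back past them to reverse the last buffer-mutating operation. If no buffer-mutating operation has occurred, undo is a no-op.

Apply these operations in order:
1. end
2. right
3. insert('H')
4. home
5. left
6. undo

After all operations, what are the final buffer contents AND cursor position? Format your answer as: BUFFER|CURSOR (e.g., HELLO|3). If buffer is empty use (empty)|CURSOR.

After op 1 (end): buf='IYISF' cursor=5
After op 2 (right): buf='IYISF' cursor=5
After op 3 (insert('H')): buf='IYISFH' cursor=6
After op 4 (home): buf='IYISFH' cursor=0
After op 5 (left): buf='IYISFH' cursor=0
After op 6 (undo): buf='IYISF' cursor=5

Answer: IYISF|5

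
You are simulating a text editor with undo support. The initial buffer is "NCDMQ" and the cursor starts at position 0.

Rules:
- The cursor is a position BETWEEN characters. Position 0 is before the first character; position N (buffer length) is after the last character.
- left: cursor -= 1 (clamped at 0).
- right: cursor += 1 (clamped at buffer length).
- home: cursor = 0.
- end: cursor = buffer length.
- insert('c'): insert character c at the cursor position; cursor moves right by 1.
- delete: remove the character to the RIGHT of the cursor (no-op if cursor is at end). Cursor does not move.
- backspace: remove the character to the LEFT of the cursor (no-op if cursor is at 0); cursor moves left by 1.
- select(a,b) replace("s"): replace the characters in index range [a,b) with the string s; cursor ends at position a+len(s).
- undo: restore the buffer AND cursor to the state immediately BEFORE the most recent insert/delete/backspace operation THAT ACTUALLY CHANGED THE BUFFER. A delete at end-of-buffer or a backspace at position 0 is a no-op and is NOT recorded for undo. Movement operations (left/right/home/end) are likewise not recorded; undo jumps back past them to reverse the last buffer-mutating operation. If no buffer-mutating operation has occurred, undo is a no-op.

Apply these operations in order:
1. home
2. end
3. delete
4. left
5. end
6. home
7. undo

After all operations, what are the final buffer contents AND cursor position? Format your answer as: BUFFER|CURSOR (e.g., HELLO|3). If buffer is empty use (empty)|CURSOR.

After op 1 (home): buf='NCDMQ' cursor=0
After op 2 (end): buf='NCDMQ' cursor=5
After op 3 (delete): buf='NCDMQ' cursor=5
After op 4 (left): buf='NCDMQ' cursor=4
After op 5 (end): buf='NCDMQ' cursor=5
After op 6 (home): buf='NCDMQ' cursor=0
After op 7 (undo): buf='NCDMQ' cursor=0

Answer: NCDMQ|0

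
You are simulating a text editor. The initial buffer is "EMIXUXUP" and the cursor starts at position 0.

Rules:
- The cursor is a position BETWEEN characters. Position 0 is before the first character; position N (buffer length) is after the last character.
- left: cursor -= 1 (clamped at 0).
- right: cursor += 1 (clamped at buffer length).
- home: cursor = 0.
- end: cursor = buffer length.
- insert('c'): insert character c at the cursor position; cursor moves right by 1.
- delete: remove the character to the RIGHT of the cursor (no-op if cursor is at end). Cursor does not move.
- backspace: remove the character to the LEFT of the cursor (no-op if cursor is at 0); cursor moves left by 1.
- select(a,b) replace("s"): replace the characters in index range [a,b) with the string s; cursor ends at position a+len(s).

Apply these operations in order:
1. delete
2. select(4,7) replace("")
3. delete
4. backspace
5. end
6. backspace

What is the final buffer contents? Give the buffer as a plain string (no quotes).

Answer: MI

Derivation:
After op 1 (delete): buf='MIXUXUP' cursor=0
After op 2 (select(4,7) replace("")): buf='MIXU' cursor=4
After op 3 (delete): buf='MIXU' cursor=4
After op 4 (backspace): buf='MIX' cursor=3
After op 5 (end): buf='MIX' cursor=3
After op 6 (backspace): buf='MI' cursor=2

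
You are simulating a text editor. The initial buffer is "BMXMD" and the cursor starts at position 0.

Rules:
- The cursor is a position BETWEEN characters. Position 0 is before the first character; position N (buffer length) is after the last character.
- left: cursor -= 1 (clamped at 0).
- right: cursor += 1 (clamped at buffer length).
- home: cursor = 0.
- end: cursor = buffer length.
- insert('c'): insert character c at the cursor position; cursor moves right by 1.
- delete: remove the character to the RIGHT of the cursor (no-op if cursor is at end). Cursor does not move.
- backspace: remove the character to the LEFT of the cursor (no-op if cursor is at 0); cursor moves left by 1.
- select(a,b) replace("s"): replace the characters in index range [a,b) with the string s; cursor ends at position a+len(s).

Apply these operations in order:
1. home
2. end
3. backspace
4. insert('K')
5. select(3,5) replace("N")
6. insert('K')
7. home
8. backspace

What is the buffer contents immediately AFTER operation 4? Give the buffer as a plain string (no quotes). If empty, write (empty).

After op 1 (home): buf='BMXMD' cursor=0
After op 2 (end): buf='BMXMD' cursor=5
After op 3 (backspace): buf='BMXM' cursor=4
After op 4 (insert('K')): buf='BMXMK' cursor=5

Answer: BMXMK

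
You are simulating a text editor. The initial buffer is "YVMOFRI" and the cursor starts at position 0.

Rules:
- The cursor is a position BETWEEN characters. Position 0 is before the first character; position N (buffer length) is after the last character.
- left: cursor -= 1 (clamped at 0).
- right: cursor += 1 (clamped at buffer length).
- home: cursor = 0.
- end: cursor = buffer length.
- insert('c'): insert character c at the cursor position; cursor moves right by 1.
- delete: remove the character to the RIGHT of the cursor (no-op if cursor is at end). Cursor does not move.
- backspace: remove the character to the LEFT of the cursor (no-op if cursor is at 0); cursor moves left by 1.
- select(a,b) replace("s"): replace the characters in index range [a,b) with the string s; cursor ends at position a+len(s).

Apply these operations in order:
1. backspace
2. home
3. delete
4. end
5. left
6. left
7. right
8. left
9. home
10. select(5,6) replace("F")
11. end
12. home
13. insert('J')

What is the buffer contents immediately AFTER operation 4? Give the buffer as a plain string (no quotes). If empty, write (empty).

After op 1 (backspace): buf='YVMOFRI' cursor=0
After op 2 (home): buf='YVMOFRI' cursor=0
After op 3 (delete): buf='VMOFRI' cursor=0
After op 4 (end): buf='VMOFRI' cursor=6

Answer: VMOFRI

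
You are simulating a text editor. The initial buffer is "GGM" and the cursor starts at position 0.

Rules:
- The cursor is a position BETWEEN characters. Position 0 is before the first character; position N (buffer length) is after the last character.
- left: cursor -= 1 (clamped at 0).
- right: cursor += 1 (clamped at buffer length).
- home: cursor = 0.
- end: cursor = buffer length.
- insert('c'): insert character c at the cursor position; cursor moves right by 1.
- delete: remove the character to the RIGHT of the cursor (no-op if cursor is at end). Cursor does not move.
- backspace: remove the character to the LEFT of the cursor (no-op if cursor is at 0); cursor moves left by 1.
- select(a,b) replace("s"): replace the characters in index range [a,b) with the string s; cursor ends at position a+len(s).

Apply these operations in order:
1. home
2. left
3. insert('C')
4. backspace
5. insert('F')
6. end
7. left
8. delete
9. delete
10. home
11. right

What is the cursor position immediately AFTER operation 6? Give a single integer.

Answer: 4

Derivation:
After op 1 (home): buf='GGM' cursor=0
After op 2 (left): buf='GGM' cursor=0
After op 3 (insert('C')): buf='CGGM' cursor=1
After op 4 (backspace): buf='GGM' cursor=0
After op 5 (insert('F')): buf='FGGM' cursor=1
After op 6 (end): buf='FGGM' cursor=4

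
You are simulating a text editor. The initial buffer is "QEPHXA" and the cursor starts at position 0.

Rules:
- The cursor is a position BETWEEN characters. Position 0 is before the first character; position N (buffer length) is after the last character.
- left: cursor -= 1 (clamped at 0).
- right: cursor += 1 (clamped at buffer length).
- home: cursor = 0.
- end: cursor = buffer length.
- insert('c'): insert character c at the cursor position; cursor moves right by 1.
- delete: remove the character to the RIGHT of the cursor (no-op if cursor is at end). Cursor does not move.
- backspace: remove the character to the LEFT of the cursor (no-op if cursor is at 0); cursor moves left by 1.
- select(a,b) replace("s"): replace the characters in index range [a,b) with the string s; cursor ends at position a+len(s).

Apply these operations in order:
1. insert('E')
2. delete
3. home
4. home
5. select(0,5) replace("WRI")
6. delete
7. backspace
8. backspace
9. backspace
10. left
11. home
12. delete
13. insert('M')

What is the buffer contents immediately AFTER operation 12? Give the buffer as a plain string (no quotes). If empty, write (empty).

After op 1 (insert('E')): buf='EQEPHXA' cursor=1
After op 2 (delete): buf='EEPHXA' cursor=1
After op 3 (home): buf='EEPHXA' cursor=0
After op 4 (home): buf='EEPHXA' cursor=0
After op 5 (select(0,5) replace("WRI")): buf='WRIA' cursor=3
After op 6 (delete): buf='WRI' cursor=3
After op 7 (backspace): buf='WR' cursor=2
After op 8 (backspace): buf='W' cursor=1
After op 9 (backspace): buf='(empty)' cursor=0
After op 10 (left): buf='(empty)' cursor=0
After op 11 (home): buf='(empty)' cursor=0
After op 12 (delete): buf='(empty)' cursor=0

Answer: (empty)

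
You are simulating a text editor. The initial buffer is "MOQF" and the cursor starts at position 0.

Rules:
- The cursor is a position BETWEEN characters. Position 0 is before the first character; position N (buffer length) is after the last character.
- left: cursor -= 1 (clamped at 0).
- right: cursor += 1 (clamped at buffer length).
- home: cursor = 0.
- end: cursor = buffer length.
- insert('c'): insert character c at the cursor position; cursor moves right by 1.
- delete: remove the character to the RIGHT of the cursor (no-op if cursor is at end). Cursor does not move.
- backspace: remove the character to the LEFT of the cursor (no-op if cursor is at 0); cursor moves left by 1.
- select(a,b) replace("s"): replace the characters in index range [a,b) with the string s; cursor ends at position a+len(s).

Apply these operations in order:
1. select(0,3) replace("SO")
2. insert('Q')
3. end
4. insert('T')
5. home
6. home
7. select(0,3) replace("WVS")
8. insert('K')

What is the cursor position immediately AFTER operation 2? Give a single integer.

After op 1 (select(0,3) replace("SO")): buf='SOF' cursor=2
After op 2 (insert('Q')): buf='SOQF' cursor=3

Answer: 3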